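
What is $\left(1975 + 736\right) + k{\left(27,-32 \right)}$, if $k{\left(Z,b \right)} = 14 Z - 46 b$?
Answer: $4561$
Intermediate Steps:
$k{\left(Z,b \right)} = - 46 b + 14 Z$
$\left(1975 + 736\right) + k{\left(27,-32 \right)} = \left(1975 + 736\right) + \left(\left(-46\right) \left(-32\right) + 14 \cdot 27\right) = 2711 + \left(1472 + 378\right) = 2711 + 1850 = 4561$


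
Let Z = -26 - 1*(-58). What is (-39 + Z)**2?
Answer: 49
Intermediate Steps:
Z = 32 (Z = -26 + 58 = 32)
(-39 + Z)**2 = (-39 + 32)**2 = (-7)**2 = 49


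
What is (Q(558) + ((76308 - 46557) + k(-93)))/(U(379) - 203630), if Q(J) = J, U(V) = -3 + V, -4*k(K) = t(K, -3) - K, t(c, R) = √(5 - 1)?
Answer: -121141/813016 ≈ -0.14900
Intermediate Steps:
t(c, R) = 2 (t(c, R) = √4 = 2)
k(K) = -½ + K/4 (k(K) = -(2 - K)/4 = -½ + K/4)
(Q(558) + ((76308 - 46557) + k(-93)))/(U(379) - 203630) = (558 + ((76308 - 46557) + (-½ + (¼)*(-93))))/((-3 + 379) - 203630) = (558 + (29751 + (-½ - 93/4)))/(376 - 203630) = (558 + (29751 - 95/4))/(-203254) = (558 + 118909/4)*(-1/203254) = (121141/4)*(-1/203254) = -121141/813016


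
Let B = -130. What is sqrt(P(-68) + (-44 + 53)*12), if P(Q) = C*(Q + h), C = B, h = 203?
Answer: 3*I*sqrt(1938) ≈ 132.07*I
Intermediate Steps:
C = -130
P(Q) = -26390 - 130*Q (P(Q) = -130*(Q + 203) = -130*(203 + Q) = -26390 - 130*Q)
sqrt(P(-68) + (-44 + 53)*12) = sqrt((-26390 - 130*(-68)) + (-44 + 53)*12) = sqrt((-26390 + 8840) + 9*12) = sqrt(-17550 + 108) = sqrt(-17442) = 3*I*sqrt(1938)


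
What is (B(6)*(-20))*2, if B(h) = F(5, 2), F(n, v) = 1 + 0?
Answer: -40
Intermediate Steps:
F(n, v) = 1
B(h) = 1
(B(6)*(-20))*2 = (1*(-20))*2 = -20*2 = -40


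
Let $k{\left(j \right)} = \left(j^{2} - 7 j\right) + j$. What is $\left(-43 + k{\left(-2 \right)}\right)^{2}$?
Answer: $729$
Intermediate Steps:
$k{\left(j \right)} = j^{2} - 6 j$
$\left(-43 + k{\left(-2 \right)}\right)^{2} = \left(-43 - 2 \left(-6 - 2\right)\right)^{2} = \left(-43 - -16\right)^{2} = \left(-43 + 16\right)^{2} = \left(-27\right)^{2} = 729$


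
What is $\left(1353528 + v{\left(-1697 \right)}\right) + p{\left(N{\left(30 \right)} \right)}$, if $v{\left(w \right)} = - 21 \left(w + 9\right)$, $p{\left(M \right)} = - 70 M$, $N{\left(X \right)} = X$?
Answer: $1386876$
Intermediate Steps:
$v{\left(w \right)} = -189 - 21 w$ ($v{\left(w \right)} = - 21 \left(9 + w\right) = -189 - 21 w$)
$\left(1353528 + v{\left(-1697 \right)}\right) + p{\left(N{\left(30 \right)} \right)} = \left(1353528 - -35448\right) - 2100 = \left(1353528 + \left(-189 + 35637\right)\right) - 2100 = \left(1353528 + 35448\right) - 2100 = 1388976 - 2100 = 1386876$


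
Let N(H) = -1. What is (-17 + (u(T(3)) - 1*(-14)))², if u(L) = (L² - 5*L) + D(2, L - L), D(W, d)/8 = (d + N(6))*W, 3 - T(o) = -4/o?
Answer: 38809/81 ≈ 479.12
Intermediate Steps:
T(o) = 3 + 4/o (T(o) = 3 - (-4)/o = 3 + 4/o)
D(W, d) = 8*W*(-1 + d) (D(W, d) = 8*((d - 1)*W) = 8*((-1 + d)*W) = 8*(W*(-1 + d)) = 8*W*(-1 + d))
u(L) = -16 + L² - 5*L (u(L) = (L² - 5*L) + 8*2*(-1 + (L - L)) = (L² - 5*L) + 8*2*(-1 + 0) = (L² - 5*L) + 8*2*(-1) = (L² - 5*L) - 16 = -16 + L² - 5*L)
(-17 + (u(T(3)) - 1*(-14)))² = (-17 + ((-16 + (3 + 4/3)² - 5*(3 + 4/3)) - 1*(-14)))² = (-17 + ((-16 + (3 + 4*(⅓))² - 5*(3 + 4*(⅓))) + 14))² = (-17 + ((-16 + (3 + 4/3)² - 5*(3 + 4/3)) + 14))² = (-17 + ((-16 + (13/3)² - 5*13/3) + 14))² = (-17 + ((-16 + 169/9 - 65/3) + 14))² = (-17 + (-170/9 + 14))² = (-17 - 44/9)² = (-197/9)² = 38809/81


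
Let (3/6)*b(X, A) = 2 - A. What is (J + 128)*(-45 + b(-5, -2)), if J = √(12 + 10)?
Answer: -4736 - 37*√22 ≈ -4909.5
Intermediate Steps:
b(X, A) = 4 - 2*A (b(X, A) = 2*(2 - A) = 4 - 2*A)
J = √22 ≈ 4.6904
(J + 128)*(-45 + b(-5, -2)) = (√22 + 128)*(-45 + (4 - 2*(-2))) = (128 + √22)*(-45 + (4 + 4)) = (128 + √22)*(-45 + 8) = (128 + √22)*(-37) = -4736 - 37*√22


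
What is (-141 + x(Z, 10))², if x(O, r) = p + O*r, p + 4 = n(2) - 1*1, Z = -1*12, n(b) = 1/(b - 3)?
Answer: 71289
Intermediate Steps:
n(b) = 1/(-3 + b)
Z = -12
p = -6 (p = -4 + (1/(-3 + 2) - 1*1) = -4 + (1/(-1) - 1) = -4 + (-1 - 1) = -4 - 2 = -6)
x(O, r) = -6 + O*r
(-141 + x(Z, 10))² = (-141 + (-6 - 12*10))² = (-141 + (-6 - 120))² = (-141 - 126)² = (-267)² = 71289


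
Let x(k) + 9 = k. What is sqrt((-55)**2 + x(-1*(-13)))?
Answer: sqrt(3029) ≈ 55.036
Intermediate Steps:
x(k) = -9 + k
sqrt((-55)**2 + x(-1*(-13))) = sqrt((-55)**2 + (-9 - 1*(-13))) = sqrt(3025 + (-9 + 13)) = sqrt(3025 + 4) = sqrt(3029)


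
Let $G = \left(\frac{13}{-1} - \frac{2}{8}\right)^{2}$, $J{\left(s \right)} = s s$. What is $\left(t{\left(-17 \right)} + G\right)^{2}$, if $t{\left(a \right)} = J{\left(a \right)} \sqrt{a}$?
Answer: $- \frac{355592911}{256} + \frac{811801 i \sqrt{17}}{8} \approx -1.389 \cdot 10^{6} + 4.1839 \cdot 10^{5} i$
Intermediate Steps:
$J{\left(s \right)} = s^{2}$
$t{\left(a \right)} = a^{\frac{5}{2}}$ ($t{\left(a \right)} = a^{2} \sqrt{a} = a^{\frac{5}{2}}$)
$G = \frac{2809}{16}$ ($G = \left(13 \left(-1\right) - \frac{1}{4}\right)^{2} = \left(-13 - \frac{1}{4}\right)^{2} = \left(- \frac{53}{4}\right)^{2} = \frac{2809}{16} \approx 175.56$)
$\left(t{\left(-17 \right)} + G\right)^{2} = \left(\left(-17\right)^{\frac{5}{2}} + \frac{2809}{16}\right)^{2} = \left(289 i \sqrt{17} + \frac{2809}{16}\right)^{2} = \left(\frac{2809}{16} + 289 i \sqrt{17}\right)^{2}$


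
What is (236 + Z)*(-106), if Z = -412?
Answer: 18656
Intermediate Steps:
(236 + Z)*(-106) = (236 - 412)*(-106) = -176*(-106) = 18656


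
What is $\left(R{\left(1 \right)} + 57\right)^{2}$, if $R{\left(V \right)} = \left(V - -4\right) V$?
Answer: $3844$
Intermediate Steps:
$R{\left(V \right)} = V \left(4 + V\right)$ ($R{\left(V \right)} = \left(V + 4\right) V = \left(4 + V\right) V = V \left(4 + V\right)$)
$\left(R{\left(1 \right)} + 57\right)^{2} = \left(1 \left(4 + 1\right) + 57\right)^{2} = \left(1 \cdot 5 + 57\right)^{2} = \left(5 + 57\right)^{2} = 62^{2} = 3844$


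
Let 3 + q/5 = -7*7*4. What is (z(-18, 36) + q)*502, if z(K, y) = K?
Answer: -508526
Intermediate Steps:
q = -995 (q = -15 + 5*(-7*7*4) = -15 + 5*(-49*4) = -15 + 5*(-196) = -15 - 980 = -995)
(z(-18, 36) + q)*502 = (-18 - 995)*502 = -1013*502 = -508526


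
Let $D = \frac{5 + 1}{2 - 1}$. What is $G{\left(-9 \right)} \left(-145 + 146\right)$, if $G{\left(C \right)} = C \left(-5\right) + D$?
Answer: $51$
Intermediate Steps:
$D = 6$ ($D = \frac{6}{1} = 6 \cdot 1 = 6$)
$G{\left(C \right)} = 6 - 5 C$ ($G{\left(C \right)} = C \left(-5\right) + 6 = - 5 C + 6 = 6 - 5 C$)
$G{\left(-9 \right)} \left(-145 + 146\right) = \left(6 - -45\right) \left(-145 + 146\right) = \left(6 + 45\right) 1 = 51 \cdot 1 = 51$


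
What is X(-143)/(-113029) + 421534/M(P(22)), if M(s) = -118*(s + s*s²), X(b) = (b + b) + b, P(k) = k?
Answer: -23552714873/71155146370 ≈ -0.33101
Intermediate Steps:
X(b) = 3*b (X(b) = 2*b + b = 3*b)
M(s) = -118*s - 118*s³ (M(s) = -118*(s + s³) = -118*s - 118*s³)
X(-143)/(-113029) + 421534/M(P(22)) = (3*(-143))/(-113029) + 421534/((-118*22*(1 + 22²))) = -429*(-1/113029) + 421534/((-118*22*(1 + 484))) = 429/113029 + 421534/((-118*22*485)) = 429/113029 + 421534/(-1259060) = 429/113029 + 421534*(-1/1259060) = 429/113029 - 210767/629530 = -23552714873/71155146370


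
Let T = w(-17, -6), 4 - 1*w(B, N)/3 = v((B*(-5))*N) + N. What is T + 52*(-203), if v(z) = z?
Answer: -8996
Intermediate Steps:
w(B, N) = 12 - 3*N + 15*B*N (w(B, N) = 12 - 3*((B*(-5))*N + N) = 12 - 3*((-5*B)*N + N) = 12 - 3*(-5*B*N + N) = 12 - 3*(N - 5*B*N) = 12 + (-3*N + 15*B*N) = 12 - 3*N + 15*B*N)
T = 1560 (T = 12 - 3*(-6) + 15*(-17)*(-6) = 12 + 18 + 1530 = 1560)
T + 52*(-203) = 1560 + 52*(-203) = 1560 - 10556 = -8996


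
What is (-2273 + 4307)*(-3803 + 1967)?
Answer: -3734424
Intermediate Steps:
(-2273 + 4307)*(-3803 + 1967) = 2034*(-1836) = -3734424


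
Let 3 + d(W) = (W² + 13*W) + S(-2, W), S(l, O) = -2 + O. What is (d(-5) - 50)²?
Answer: 10000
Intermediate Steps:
d(W) = -5 + W² + 14*W (d(W) = -3 + ((W² + 13*W) + (-2 + W)) = -3 + (-2 + W² + 14*W) = -5 + W² + 14*W)
(d(-5) - 50)² = ((-5 + (-5)² + 14*(-5)) - 50)² = ((-5 + 25 - 70) - 50)² = (-50 - 50)² = (-100)² = 10000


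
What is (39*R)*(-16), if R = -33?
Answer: 20592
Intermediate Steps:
(39*R)*(-16) = (39*(-33))*(-16) = -1287*(-16) = 20592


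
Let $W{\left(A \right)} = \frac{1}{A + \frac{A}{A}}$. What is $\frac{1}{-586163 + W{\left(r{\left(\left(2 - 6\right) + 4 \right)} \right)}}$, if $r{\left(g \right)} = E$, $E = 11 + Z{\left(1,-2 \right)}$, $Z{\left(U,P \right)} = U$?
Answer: $- \frac{13}{7620118} \approx -1.706 \cdot 10^{-6}$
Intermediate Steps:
$E = 12$ ($E = 11 + 1 = 12$)
$r{\left(g \right)} = 12$
$W{\left(A \right)} = \frac{1}{1 + A}$ ($W{\left(A \right)} = \frac{1}{A + 1} = \frac{1}{1 + A}$)
$\frac{1}{-586163 + W{\left(r{\left(\left(2 - 6\right) + 4 \right)} \right)}} = \frac{1}{-586163 + \frac{1}{1 + 12}} = \frac{1}{-586163 + \frac{1}{13}} = \frac{1}{- \frac{7620118}{13}} = - \frac{13}{7620118}$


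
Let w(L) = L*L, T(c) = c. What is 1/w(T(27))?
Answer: 1/729 ≈ 0.0013717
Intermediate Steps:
w(L) = L**2
1/w(T(27)) = 1/(27**2) = 1/729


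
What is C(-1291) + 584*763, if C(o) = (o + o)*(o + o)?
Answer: 7112316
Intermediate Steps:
C(o) = 4*o² (C(o) = (2*o)*(2*o) = 4*o²)
C(-1291) + 584*763 = 4*(-1291)² + 584*763 = 4*1666681 + 445592 = 6666724 + 445592 = 7112316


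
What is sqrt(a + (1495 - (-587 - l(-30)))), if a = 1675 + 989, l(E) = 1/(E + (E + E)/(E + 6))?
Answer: 2*sqrt(3589135)/55 ≈ 68.891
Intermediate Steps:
l(E) = 1/(E + 2*E/(6 + E)) (l(E) = 1/(E + (2*E)/(6 + E)) = 1/(E + 2*E/(6 + E)))
a = 2664
sqrt(a + (1495 - (-587 - l(-30)))) = sqrt(2664 + (1495 - (-587 - (6 - 30)/((-30)*(8 - 30))))) = sqrt(2664 + (1495 - (-587 - (-1)*(-24)/(30*(-22))))) = sqrt(2664 + (1495 - (-587 - (-1)*(-1)*(-24)/(30*22)))) = sqrt(2664 + (1495 - (-587 - 1*(-2/55)))) = sqrt(2664 + (1495 - (-587 + 2/55))) = sqrt(2664 + (1495 - 1*(-32283/55))) = sqrt(2664 + (1495 + 32283/55)) = sqrt(2664 + 114508/55) = sqrt(261028/55) = 2*sqrt(3589135)/55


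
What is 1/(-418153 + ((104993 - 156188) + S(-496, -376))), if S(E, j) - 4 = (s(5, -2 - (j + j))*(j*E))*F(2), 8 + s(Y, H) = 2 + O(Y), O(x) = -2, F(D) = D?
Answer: -1/3453280 ≈ -2.8958e-7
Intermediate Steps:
s(Y, H) = -8 (s(Y, H) = -8 + (2 - 2) = -8 + 0 = -8)
S(E, j) = 4 - 16*E*j (S(E, j) = 4 - 8*j*E*2 = 4 - 8*E*j*2 = 4 - 16*E*j)
1/(-418153 + ((104993 - 156188) + S(-496, -376))) = 1/(-418153 + ((104993 - 156188) + (4 - 16*(-496)*(-376)))) = 1/(-418153 + (-51195 + (4 - 2983936))) = 1/(-418153 + (-51195 - 2983932)) = 1/(-418153 - 3035127) = 1/(-3453280) = -1/3453280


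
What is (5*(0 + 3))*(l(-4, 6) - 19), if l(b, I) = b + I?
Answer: -255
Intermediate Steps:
l(b, I) = I + b
(5*(0 + 3))*(l(-4, 6) - 19) = (5*(0 + 3))*((6 - 4) - 19) = (5*3)*(2 - 19) = 15*(-17) = -255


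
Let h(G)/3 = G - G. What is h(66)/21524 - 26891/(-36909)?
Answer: 26891/36909 ≈ 0.72858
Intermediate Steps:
h(G) = 0 (h(G) = 3*(G - G) = 3*0 = 0)
h(66)/21524 - 26891/(-36909) = 0/21524 - 26891/(-36909) = 0*(1/21524) - 26891*(-1/36909) = 0 + 26891/36909 = 26891/36909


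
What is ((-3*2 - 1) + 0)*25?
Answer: -175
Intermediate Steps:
((-3*2 - 1) + 0)*25 = ((-6 - 1) + 0)*25 = (-7 + 0)*25 = -7*25 = -175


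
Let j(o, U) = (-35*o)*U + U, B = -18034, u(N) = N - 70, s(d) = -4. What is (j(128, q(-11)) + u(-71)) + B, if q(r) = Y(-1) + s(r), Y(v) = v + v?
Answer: 8699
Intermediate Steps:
Y(v) = 2*v
q(r) = -6 (q(r) = 2*(-1) - 4 = -2 - 4 = -6)
u(N) = -70 + N
j(o, U) = U - 35*U*o (j(o, U) = -35*U*o + U = U - 35*U*o)
(j(128, q(-11)) + u(-71)) + B = (-6*(1 - 35*128) + (-70 - 71)) - 18034 = (-6*(1 - 4480) - 141) - 18034 = (-6*(-4479) - 141) - 18034 = (26874 - 141) - 18034 = 26733 - 18034 = 8699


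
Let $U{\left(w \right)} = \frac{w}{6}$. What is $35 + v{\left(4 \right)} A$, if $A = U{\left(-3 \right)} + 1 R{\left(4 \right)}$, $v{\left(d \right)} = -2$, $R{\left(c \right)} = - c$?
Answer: $44$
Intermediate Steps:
$U{\left(w \right)} = \frac{w}{6}$ ($U{\left(w \right)} = w \frac{1}{6} = \frac{w}{6}$)
$A = - \frac{9}{2}$ ($A = \frac{1}{6} \left(-3\right) + 1 \left(\left(-1\right) 4\right) = - \frac{1}{2} + 1 \left(-4\right) = - \frac{1}{2} - 4 = - \frac{9}{2} \approx -4.5$)
$35 + v{\left(4 \right)} A = 35 - -9 = 35 + 9 = 44$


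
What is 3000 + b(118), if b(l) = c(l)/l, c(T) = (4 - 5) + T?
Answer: 354117/118 ≈ 3001.0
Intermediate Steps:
c(T) = -1 + T
b(l) = (-1 + l)/l
3000 + b(118) = 3000 + (-1 + 118)/118 = 3000 + (1/118)*117 = 3000 + 117/118 = 354117/118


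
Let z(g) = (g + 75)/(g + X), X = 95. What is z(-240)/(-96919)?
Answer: -33/2810651 ≈ -1.1741e-5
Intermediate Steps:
z(g) = (75 + g)/(95 + g) (z(g) = (g + 75)/(g + 95) = (75 + g)/(95 + g))
z(-240)/(-96919) = ((75 - 240)/(95 - 240))/(-96919) = (-165/(-145))*(-1/96919) = -1/145*(-165)*(-1/96919) = (33/29)*(-1/96919) = -33/2810651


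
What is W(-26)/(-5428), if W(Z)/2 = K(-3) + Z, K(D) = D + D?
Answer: 16/1357 ≈ 0.011791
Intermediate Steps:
K(D) = 2*D
W(Z) = -12 + 2*Z (W(Z) = 2*(2*(-3) + Z) = 2*(-6 + Z) = -12 + 2*Z)
W(-26)/(-5428) = (-12 + 2*(-26))/(-5428) = (-12 - 52)*(-1/5428) = -64*(-1/5428) = 16/1357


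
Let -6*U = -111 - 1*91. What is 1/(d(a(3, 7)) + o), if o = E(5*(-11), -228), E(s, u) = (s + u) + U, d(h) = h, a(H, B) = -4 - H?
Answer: -3/769 ≈ -0.0039012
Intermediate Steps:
U = 101/3 (U = -(-111 - 1*91)/6 = -(-111 - 91)/6 = -⅙*(-202) = 101/3 ≈ 33.667)
E(s, u) = 101/3 + s + u (E(s, u) = (s + u) + 101/3 = 101/3 + s + u)
o = -748/3 (o = 101/3 + 5*(-11) - 228 = 101/3 - 55 - 228 = -748/3 ≈ -249.33)
1/(d(a(3, 7)) + o) = 1/((-4 - 1*3) - 748/3) = 1/((-4 - 3) - 748/3) = 1/(-7 - 748/3) = 1/(-769/3) = -3/769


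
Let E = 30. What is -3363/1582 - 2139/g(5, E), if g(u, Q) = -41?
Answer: 3246015/64862 ≈ 50.045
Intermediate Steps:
-3363/1582 - 2139/g(5, E) = -3363/1582 - 2139/(-41) = -3363*1/1582 - 2139*(-1/41) = -3363/1582 + 2139/41 = 3246015/64862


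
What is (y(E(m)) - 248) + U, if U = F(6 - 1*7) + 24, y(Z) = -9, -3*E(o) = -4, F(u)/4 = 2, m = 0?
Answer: -225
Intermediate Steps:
F(u) = 8 (F(u) = 4*2 = 8)
E(o) = 4/3 (E(o) = -⅓*(-4) = 4/3)
U = 32 (U = 8 + 24 = 32)
(y(E(m)) - 248) + U = (-9 - 248) + 32 = -257 + 32 = -225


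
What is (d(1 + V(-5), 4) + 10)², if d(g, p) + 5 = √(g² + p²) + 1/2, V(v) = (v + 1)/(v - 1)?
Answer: 3481/36 ≈ 96.694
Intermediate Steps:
V(v) = (1 + v)/(-1 + v)
d(g, p) = -9/2 + √(g² + p²) (d(g, p) = -5 + (√(g² + p²) + 1/2) = -5 + (√(g² + p²) + ½) = -5 + (½ + √(g² + p²)) = -9/2 + √(g² + p²))
(d(1 + V(-5), 4) + 10)² = ((-9/2 + √((1 + (1 - 5)/(-1 - 5))² + 4²)) + 10)² = ((-9/2 + √((1 - 4/(-6))² + 16)) + 10)² = ((-9/2 + √((1 - ⅙*(-4))² + 16)) + 10)² = ((-9/2 + √((1 + ⅔)² + 16)) + 10)² = ((-9/2 + √((5/3)² + 16)) + 10)² = ((-9/2 + √(25/9 + 16)) + 10)² = ((-9/2 + √(169/9)) + 10)² = ((-9/2 + 13/3) + 10)² = (-⅙ + 10)² = (59/6)² = 3481/36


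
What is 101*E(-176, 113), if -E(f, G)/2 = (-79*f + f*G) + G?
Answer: 1185942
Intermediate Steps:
E(f, G) = -2*G + 158*f - 2*G*f (E(f, G) = -2*((-79*f + f*G) + G) = -2*((-79*f + G*f) + G) = -2*(G - 79*f + G*f) = -2*G + 158*f - 2*G*f)
101*E(-176, 113) = 101*(-2*113 + 158*(-176) - 2*113*(-176)) = 101*(-226 - 27808 + 39776) = 101*11742 = 1185942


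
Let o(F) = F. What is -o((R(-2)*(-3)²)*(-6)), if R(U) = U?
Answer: -108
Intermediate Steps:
-o((R(-2)*(-3)²)*(-6)) = -(-2*(-3)²)*(-6) = -(-2*9)*(-6) = -(-18)*(-6) = -1*108 = -108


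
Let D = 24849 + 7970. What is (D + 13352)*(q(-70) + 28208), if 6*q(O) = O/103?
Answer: 402437378527/309 ≈ 1.3024e+9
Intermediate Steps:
q(O) = O/618 (q(O) = (O/103)/6 = O/618)
D = 32819
(D + 13352)*(q(-70) + 28208) = (32819 + 13352)*((1/618)*(-70) + 28208) = 46171*(-35/309 + 28208) = 46171*(8716237/309) = 402437378527/309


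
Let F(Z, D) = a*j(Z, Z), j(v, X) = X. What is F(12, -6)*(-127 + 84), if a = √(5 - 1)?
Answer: -1032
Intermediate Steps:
a = 2 (a = √4 = 2)
F(Z, D) = 2*Z
F(12, -6)*(-127 + 84) = (2*12)*(-127 + 84) = 24*(-43) = -1032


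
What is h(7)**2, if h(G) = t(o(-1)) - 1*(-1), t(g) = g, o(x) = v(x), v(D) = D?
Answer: 0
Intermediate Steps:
o(x) = x
h(G) = 0 (h(G) = -1 - 1*(-1) = -1 + 1 = 0)
h(7)**2 = 0**2 = 0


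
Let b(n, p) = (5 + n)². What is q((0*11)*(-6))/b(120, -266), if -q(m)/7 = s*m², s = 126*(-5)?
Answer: 0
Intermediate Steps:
s = -630
q(m) = 4410*m² (q(m) = -(-4410)*m² = 4410*m²)
q((0*11)*(-6))/b(120, -266) = (4410*((0*11)*(-6))²)/((5 + 120)²) = (4410*(0*(-6))²)/(125²) = (4410*0²)/15625 = (4410*0)*(1/15625) = 0*(1/15625) = 0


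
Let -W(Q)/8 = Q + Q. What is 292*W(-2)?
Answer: 9344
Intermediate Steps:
W(Q) = -16*Q (W(Q) = -8*(Q + Q) = -16*Q)
292*W(-2) = 292*(-16*(-2)) = 292*32 = 9344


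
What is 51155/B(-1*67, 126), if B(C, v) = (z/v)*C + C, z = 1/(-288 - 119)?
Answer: -2623330710/3435827 ≈ -763.52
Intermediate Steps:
z = -1/407 (z = 1/(-407) = -1/407 ≈ -0.0024570)
B(C, v) = C - C/(407*v) (B(C, v) = (-1/(407*v))*C + C = -C/(407*v) + C = C - C/(407*v))
51155/B(-1*67, 126) = 51155/(-1*67 - 1/407*(-1*67)/126) = 51155/(-67 - 1/407*(-67)*1/126) = 51155/(-67 + 67/51282) = 51155/(-3435827/51282) = 51155*(-51282/3435827) = -2623330710/3435827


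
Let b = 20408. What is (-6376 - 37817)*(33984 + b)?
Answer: -2403745656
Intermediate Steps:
(-6376 - 37817)*(33984 + b) = (-6376 - 37817)*(33984 + 20408) = -44193*54392 = -2403745656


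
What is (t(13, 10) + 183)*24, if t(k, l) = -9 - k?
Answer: 3864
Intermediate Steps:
(t(13, 10) + 183)*24 = ((-9 - 1*13) + 183)*24 = ((-9 - 13) + 183)*24 = (-22 + 183)*24 = 161*24 = 3864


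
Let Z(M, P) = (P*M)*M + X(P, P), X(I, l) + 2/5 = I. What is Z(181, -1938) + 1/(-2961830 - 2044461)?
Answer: -1589316074652567/25031455 ≈ -6.3493e+7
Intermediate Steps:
X(I, l) = -⅖ + I
Z(M, P) = -⅖ + P + P*M² (Z(M, P) = (P*M)*M + (-⅖ + P) = (M*P)*M + (-⅖ + P) = P*M² + (-⅖ + P) = -⅖ + P + P*M²)
Z(181, -1938) + 1/(-2961830 - 2044461) = (-⅖ - 1938 - 1938*181²) + 1/(-2961830 - 2044461) = (-⅖ - 1938 - 1938*32761) + 1/(-5006291) = (-⅖ - 1938 - 63490818) - 1/5006291 = -317463782/5 - 1/5006291 = -1589316074652567/25031455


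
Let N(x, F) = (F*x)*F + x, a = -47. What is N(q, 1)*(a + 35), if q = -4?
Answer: 96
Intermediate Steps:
N(x, F) = x + x*F² (N(x, F) = x*F² + x = x + x*F²)
N(q, 1)*(a + 35) = (-4*(1 + 1²))*(-47 + 35) = -4*(1 + 1)*(-12) = -4*2*(-12) = -8*(-12) = 96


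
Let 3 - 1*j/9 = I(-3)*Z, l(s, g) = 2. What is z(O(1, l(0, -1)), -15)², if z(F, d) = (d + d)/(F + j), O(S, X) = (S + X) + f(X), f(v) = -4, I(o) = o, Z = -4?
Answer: 225/1681 ≈ 0.13385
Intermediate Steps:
j = -81 (j = 27 - (-27)*(-4) = 27 - 9*12 = 27 - 108 = -81)
O(S, X) = -4 + S + X (O(S, X) = (S + X) - 4 = -4 + S + X)
z(F, d) = 2*d/(-81 + F) (z(F, d) = (d + d)/(F - 81) = (2*d)/(-81 + F) = 2*d/(-81 + F))
z(O(1, l(0, -1)), -15)² = (2*(-15)/(-81 + (-4 + 1 + 2)))² = (2*(-15)/(-81 - 1))² = (2*(-15)/(-82))² = (2*(-15)*(-1/82))² = (15/41)² = 225/1681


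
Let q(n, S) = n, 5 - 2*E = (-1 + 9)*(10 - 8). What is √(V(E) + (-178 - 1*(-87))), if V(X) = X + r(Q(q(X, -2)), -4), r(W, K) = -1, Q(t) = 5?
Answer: I*√390/2 ≈ 9.8742*I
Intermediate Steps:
E = -11/2 (E = 5/2 - (-1 + 9)*(10 - 8)/2 = 5/2 - 4*2 = 5/2 - ½*16 = 5/2 - 8 = -11/2 ≈ -5.5000)
V(X) = -1 + X (V(X) = X - 1 = -1 + X)
√(V(E) + (-178 - 1*(-87))) = √((-1 - 11/2) + (-178 - 1*(-87))) = √(-13/2 + (-178 + 87)) = √(-13/2 - 91) = √(-195/2) = I*√390/2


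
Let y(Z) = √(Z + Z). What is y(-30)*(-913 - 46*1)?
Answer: -1918*I*√15 ≈ -7428.4*I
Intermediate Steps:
y(Z) = √2*√Z (y(Z) = √(2*Z) = √2*√Z)
y(-30)*(-913 - 46*1) = (√2*√(-30))*(-913 - 46*1) = (√2*(I*√30))*(-913 - 46) = (2*I*√15)*(-959) = -1918*I*√15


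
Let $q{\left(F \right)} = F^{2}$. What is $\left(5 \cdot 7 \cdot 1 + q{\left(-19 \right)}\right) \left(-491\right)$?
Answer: $-194436$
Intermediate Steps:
$\left(5 \cdot 7 \cdot 1 + q{\left(-19 \right)}\right) \left(-491\right) = \left(5 \cdot 7 \cdot 1 + \left(-19\right)^{2}\right) \left(-491\right) = \left(35 \cdot 1 + 361\right) \left(-491\right) = \left(35 + 361\right) \left(-491\right) = 396 \left(-491\right) = -194436$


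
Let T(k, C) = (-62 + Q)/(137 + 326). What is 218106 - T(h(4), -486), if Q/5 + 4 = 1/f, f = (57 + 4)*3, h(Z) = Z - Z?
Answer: 18479918275/84729 ≈ 2.1811e+5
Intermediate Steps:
h(Z) = 0
f = 183 (f = 61*3 = 183)
Q = -3655/183 (Q = -20 + 5/183 = -3655/183 ≈ -19.973)
T(k, C) = -15001/84729 (T(k, C) = (-62 - 3655/183)/(137 + 326) = -15001/183/463 = -15001/183*1/463 = -15001/84729)
218106 - T(h(4), -486) = 218106 - 1*(-15001/84729) = 218106 + 15001/84729 = 18479918275/84729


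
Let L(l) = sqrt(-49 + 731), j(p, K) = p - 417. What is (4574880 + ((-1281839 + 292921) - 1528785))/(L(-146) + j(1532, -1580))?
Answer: 2293752355/1242543 - 2057177*sqrt(682)/1242543 ≈ 1802.8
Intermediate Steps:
j(p, K) = -417 + p
L(l) = sqrt(682)
(4574880 + ((-1281839 + 292921) - 1528785))/(L(-146) + j(1532, -1580)) = (4574880 + ((-1281839 + 292921) - 1528785))/(sqrt(682) + (-417 + 1532)) = (4574880 + (-988918 - 1528785))/(sqrt(682) + 1115) = (4574880 - 2517703)/(1115 + sqrt(682)) = 2057177/(1115 + sqrt(682))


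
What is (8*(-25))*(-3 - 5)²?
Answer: -12800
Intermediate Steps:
(8*(-25))*(-3 - 5)² = -200*(-8)² = -200*64 = -12800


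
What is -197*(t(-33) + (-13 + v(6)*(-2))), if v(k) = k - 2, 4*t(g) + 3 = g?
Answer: 5910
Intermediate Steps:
t(g) = -¾ + g/4
v(k) = -2 + k
-197*(t(-33) + (-13 + v(6)*(-2))) = -197*((-¾ + (¼)*(-33)) + (-13 + (-2 + 6)*(-2))) = -197*((-¾ - 33/4) + (-13 + 4*(-2))) = -197*(-9 + (-13 - 8)) = -197*(-9 - 21) = -197*(-30) = 5910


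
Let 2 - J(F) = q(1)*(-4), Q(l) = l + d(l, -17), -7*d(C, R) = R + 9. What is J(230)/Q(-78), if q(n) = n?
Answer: -21/269 ≈ -0.078067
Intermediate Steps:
d(C, R) = -9/7 - R/7 (d(C, R) = -(R + 9)/7 = -(9 + R)/7 = -9/7 - R/7)
Q(l) = 8/7 + l (Q(l) = l + (-9/7 - ⅐*(-17)) = l + (-9/7 + 17/7) = l + 8/7 = 8/7 + l)
J(F) = 6 (J(F) = 2 - (-4) = 2 - 1*(-4) = 2 + 4 = 6)
J(230)/Q(-78) = 6/(8/7 - 78) = 6/(-538/7) = 6*(-7/538) = -21/269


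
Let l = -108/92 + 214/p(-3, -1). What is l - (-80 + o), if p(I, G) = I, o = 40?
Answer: -2243/69 ≈ -32.507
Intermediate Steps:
l = -5003/69 (l = -108/92 + 214/(-3) = -108*1/92 + 214*(-⅓) = -27/23 - 214/3 = -5003/69 ≈ -72.507)
l - (-80 + o) = -5003/69 - (-80 + 40) = -5003/69 - 1*(-40) = -5003/69 + 40 = -2243/69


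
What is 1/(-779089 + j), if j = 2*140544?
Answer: -1/498001 ≈ -2.0080e-6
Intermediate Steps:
j = 281088
1/(-779089 + j) = 1/(-779089 + 281088) = 1/(-498001) = -1/498001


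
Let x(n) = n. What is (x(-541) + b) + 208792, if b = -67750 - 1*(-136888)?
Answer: 277389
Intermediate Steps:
b = 69138 (b = -67750 + 136888 = 69138)
(x(-541) + b) + 208792 = (-541 + 69138) + 208792 = 68597 + 208792 = 277389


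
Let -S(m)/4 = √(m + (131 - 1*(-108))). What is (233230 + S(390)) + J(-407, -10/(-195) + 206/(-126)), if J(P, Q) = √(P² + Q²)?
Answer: 233230 - 4*√629 + √111112571098/819 ≈ 2.3354e+5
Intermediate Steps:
S(m) = -4*√(239 + m) (S(m) = -4*√(m + (131 - 1*(-108))) = -4*√(m + (131 + 108)) = -4*√(m + 239) = -4*√(239 + m))
(233230 + S(390)) + J(-407, -10/(-195) + 206/(-126)) = (233230 - 4*√(239 + 390)) + √((-407)² + (-10/(-195) + 206/(-126))²) = (233230 - 4*√629) + √(165649 + (-10*(-1/195) + 206*(-1/126))²) = (233230 - 4*√629) + √(165649 + (2/39 - 103/63)²) = (233230 - 4*√629) + √(165649 + (-1297/819)²) = (233230 - 4*√629) + √(165649 + 1682209/670761) = (233230 - 4*√629) + √(111112571098/670761) = (233230 - 4*√629) + √111112571098/819 = 233230 - 4*√629 + √111112571098/819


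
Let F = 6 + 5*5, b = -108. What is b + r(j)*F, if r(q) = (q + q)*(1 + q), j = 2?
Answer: 264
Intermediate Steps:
r(q) = 2*q*(1 + q) (r(q) = (2*q)*(1 + q) = 2*q*(1 + q))
F = 31 (F = 6 + 25 = 31)
b + r(j)*F = -108 + (2*2*(1 + 2))*31 = -108 + (2*2*3)*31 = -108 + 12*31 = -108 + 372 = 264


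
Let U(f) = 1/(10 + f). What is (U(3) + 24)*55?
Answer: 17215/13 ≈ 1324.2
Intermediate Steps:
(U(3) + 24)*55 = (1/(10 + 3) + 24)*55 = (1/13 + 24)*55 = (313/13)*55 = 17215/13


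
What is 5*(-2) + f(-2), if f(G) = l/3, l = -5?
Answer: -35/3 ≈ -11.667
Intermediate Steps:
f(G) = -5/3
5*(-2) + f(-2) = 5*(-2) - 5/3 = -10 - 5/3 = -35/3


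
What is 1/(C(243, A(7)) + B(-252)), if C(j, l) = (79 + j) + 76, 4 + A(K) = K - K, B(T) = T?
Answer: 1/146 ≈ 0.0068493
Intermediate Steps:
A(K) = -4 (A(K) = -4 + (K - K) = -4 + 0 = -4)
C(j, l) = 155 + j
1/(C(243, A(7)) + B(-252)) = 1/((155 + 243) - 252) = 1/(398 - 252) = 1/146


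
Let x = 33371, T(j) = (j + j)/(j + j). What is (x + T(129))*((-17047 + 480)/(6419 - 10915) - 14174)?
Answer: -531530335791/1124 ≈ -4.7289e+8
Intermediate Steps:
T(j) = 1 (T(j) = (2*j)/((2*j)) = (2*j)*(1/(2*j)) = 1)
(x + T(129))*((-17047 + 480)/(6419 - 10915) - 14174) = (33371 + 1)*((-17047 + 480)/(6419 - 10915) - 14174) = 33372*(-16567/(-4496) - 14174) = 33372*(-16567*(-1/4496) - 14174) = 33372*(16567/4496 - 14174) = 33372*(-63709737/4496) = -531530335791/1124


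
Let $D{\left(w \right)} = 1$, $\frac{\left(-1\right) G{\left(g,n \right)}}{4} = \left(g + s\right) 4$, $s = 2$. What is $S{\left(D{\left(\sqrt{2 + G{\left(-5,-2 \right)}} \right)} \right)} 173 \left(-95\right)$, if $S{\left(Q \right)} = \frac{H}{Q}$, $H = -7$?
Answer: $115045$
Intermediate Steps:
$G{\left(g,n \right)} = -32 - 16 g$ ($G{\left(g,n \right)} = - 4 \left(g + 2\right) 4 = - 4 \left(2 + g\right) 4 = - 4 \left(8 + 4 g\right) = -32 - 16 g$)
$S{\left(Q \right)} = - \frac{7}{Q}$
$S{\left(D{\left(\sqrt{2 + G{\left(-5,-2 \right)}} \right)} \right)} 173 \left(-95\right) = - \frac{7}{1} \cdot 173 \left(-95\right) = \left(-7\right) 1 \cdot 173 \left(-95\right) = \left(-7\right) 173 \left(-95\right) = \left(-1211\right) \left(-95\right) = 115045$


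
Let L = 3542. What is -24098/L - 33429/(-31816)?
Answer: -324148225/56346136 ≈ -5.7528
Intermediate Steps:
-24098/L - 33429/(-31816) = -24098/3542 - 33429/(-31816) = -24098*1/3542 - 33429*(-1/31816) = -12049/1771 + 33429/31816 = -324148225/56346136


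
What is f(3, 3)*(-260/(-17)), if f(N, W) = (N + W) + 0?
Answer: 1560/17 ≈ 91.765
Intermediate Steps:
f(N, W) = N + W
f(3, 3)*(-260/(-17)) = (3 + 3)*(-260/(-17)) = 6*(-260*(-1/17)) = 6*(260/17) = 1560/17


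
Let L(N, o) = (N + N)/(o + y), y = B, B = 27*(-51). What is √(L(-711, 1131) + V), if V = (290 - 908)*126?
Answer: I*√130886391/41 ≈ 279.04*I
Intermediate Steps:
B = -1377
V = -77868 (V = -618*126 = -77868)
y = -1377
L(N, o) = 2*N/(-1377 + o) (L(N, o) = (N + N)/(o - 1377) = (2*N)/(-1377 + o) = 2*N/(-1377 + o))
√(L(-711, 1131) + V) = √(2*(-711)/(-1377 + 1131) - 77868) = √(2*(-711)/(-246) - 77868) = √(2*(-711)*(-1/246) - 77868) = √(237/41 - 77868) = √(-3192351/41) = I*√130886391/41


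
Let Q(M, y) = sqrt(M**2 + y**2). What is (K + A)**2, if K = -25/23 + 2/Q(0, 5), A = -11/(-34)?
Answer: 2019241/15288100 ≈ 0.13208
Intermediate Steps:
A = 11/34 (A = -11*(-1/34) = 11/34 ≈ 0.32353)
K = -79/115 (K = -25/23 + 2/(sqrt(0**2 + 5**2)) = -25*1/23 + 2/(sqrt(0 + 25)) = -25/23 + 2/(sqrt(25)) = -25/23 + 2/5 = -79/115 ≈ -0.68696)
(K + A)**2 = (-79/115 + 11/34)**2 = (-1421/3910)**2 = 2019241/15288100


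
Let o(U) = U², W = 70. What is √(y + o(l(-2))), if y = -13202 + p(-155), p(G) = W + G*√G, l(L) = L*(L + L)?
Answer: √(-13068 - 155*I*√155) ≈ 8.4176 - 114.62*I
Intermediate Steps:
l(L) = 2*L² (l(L) = L*(2*L) = 2*L²)
p(G) = 70 + G^(3/2) (p(G) = 70 + G*√G = 70 + G^(3/2))
y = -13132 - 155*I*√155 (y = -13202 + (70 + (-155)^(3/2)) = -13202 + (70 - 155*I*√155) = -13132 - 155*I*√155 ≈ -13132.0 - 1929.7*I)
√(y + o(l(-2))) = √((-13132 - 155*I*√155) + (2*(-2)²)²) = √((-13132 - 155*I*√155) + (2*4)²) = √((-13132 - 155*I*√155) + 8²) = √((-13132 - 155*I*√155) + 64) = √(-13068 - 155*I*√155)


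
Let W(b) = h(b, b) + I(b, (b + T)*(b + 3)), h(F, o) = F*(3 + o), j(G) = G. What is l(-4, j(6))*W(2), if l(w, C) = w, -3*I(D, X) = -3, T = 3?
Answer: -44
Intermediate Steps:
I(D, X) = 1 (I(D, X) = -⅓*(-3) = 1)
W(b) = 1 + b*(3 + b) (W(b) = b*(3 + b) + 1 = 1 + b*(3 + b))
l(-4, j(6))*W(2) = -4*(1 + 2*(3 + 2)) = -4*(1 + 2*5) = -4*(1 + 10) = -4*11 = -44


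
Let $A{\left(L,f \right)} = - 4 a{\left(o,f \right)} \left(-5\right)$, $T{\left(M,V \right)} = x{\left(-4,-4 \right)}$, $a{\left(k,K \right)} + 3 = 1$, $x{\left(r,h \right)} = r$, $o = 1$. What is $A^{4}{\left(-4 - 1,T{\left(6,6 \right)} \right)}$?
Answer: $2560000$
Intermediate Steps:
$a{\left(k,K \right)} = -2$ ($a{\left(k,K \right)} = -3 + 1 = -2$)
$T{\left(M,V \right)} = -4$
$A{\left(L,f \right)} = -40$ ($A{\left(L,f \right)} = \left(-4\right) \left(-2\right) \left(-5\right) = 8 \left(-5\right) = -40$)
$A^{4}{\left(-4 - 1,T{\left(6,6 \right)} \right)} = \left(-40\right)^{4} = 2560000$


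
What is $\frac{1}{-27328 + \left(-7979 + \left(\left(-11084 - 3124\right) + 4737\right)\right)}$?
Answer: $- \frac{1}{44778} \approx -2.2332 \cdot 10^{-5}$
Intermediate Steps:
$\frac{1}{-27328 + \left(-7979 + \left(\left(-11084 - 3124\right) + 4737\right)\right)} = \frac{1}{-27328 + \left(-7979 + \left(-14208 + 4737\right)\right)} = \frac{1}{-27328 - 17450} = \frac{1}{-44778} = - \frac{1}{44778}$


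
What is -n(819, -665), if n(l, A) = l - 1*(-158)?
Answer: -977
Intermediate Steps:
n(l, A) = 158 + l (n(l, A) = l + 158 = 158 + l)
-n(819, -665) = -(158 + 819) = -1*977 = -977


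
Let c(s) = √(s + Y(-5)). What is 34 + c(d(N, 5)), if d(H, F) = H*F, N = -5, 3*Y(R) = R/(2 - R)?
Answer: 34 + I*√11130/21 ≈ 34.0 + 5.0238*I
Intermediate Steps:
Y(R) = R/(3*(2 - R)) (Y(R) = (R/(2 - R))/3 = R/(3*(2 - R)))
d(H, F) = F*H
c(s) = √(-5/21 + s) (c(s) = √(s - 1*(-5)/(-6 + 3*(-5))) = √(s - 1*(-5)/(-6 - 15)) = √(s - 1*(-5)/(-21)) = √(s - 1*(-5)*(-1/21)) = √(s - 5/21) = √(-5/21 + s))
34 + c(d(N, 5)) = 34 + √(-105 + 441*(5*(-5)))/21 = 34 + √(-105 + 441*(-25))/21 = 34 + √(-105 - 11025)/21 = 34 + √(-11130)/21 = 34 + (I*√11130)/21 = 34 + I*√11130/21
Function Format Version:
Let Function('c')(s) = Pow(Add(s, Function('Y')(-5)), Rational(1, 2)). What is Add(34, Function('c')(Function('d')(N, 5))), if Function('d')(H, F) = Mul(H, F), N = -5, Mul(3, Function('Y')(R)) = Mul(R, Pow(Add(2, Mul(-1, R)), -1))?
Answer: Add(34, Mul(Rational(1, 21), I, Pow(11130, Rational(1, 2)))) ≈ Add(34.000, Mul(5.0238, I))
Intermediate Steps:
Function('Y')(R) = Mul(Rational(1, 3), R, Pow(Add(2, Mul(-1, R)), -1)) (Function('Y')(R) = Mul(Rational(1, 3), Mul(R, Pow(Add(2, Mul(-1, R)), -1))) = Mul(Rational(1, 3), R, Pow(Add(2, Mul(-1, R)), -1)))
Function('d')(H, F) = Mul(F, H)
Function('c')(s) = Pow(Add(Rational(-5, 21), s), Rational(1, 2)) (Function('c')(s) = Pow(Add(s, Mul(-1, -5, Pow(Add(-6, Mul(3, -5)), -1))), Rational(1, 2)) = Pow(Add(s, Mul(-1, -5, Pow(Add(-6, -15), -1))), Rational(1, 2)) = Pow(Add(s, Mul(-1, -5, Pow(-21, -1))), Rational(1, 2)) = Pow(Add(s, Mul(-1, -5, Rational(-1, 21))), Rational(1, 2)) = Pow(Add(s, Rational(-5, 21)), Rational(1, 2)) = Pow(Add(Rational(-5, 21), s), Rational(1, 2)))
Add(34, Function('c')(Function('d')(N, 5))) = Add(34, Mul(Rational(1, 21), Pow(Add(-105, Mul(441, Mul(5, -5))), Rational(1, 2)))) = Add(34, Mul(Rational(1, 21), Pow(Add(-105, Mul(441, -25)), Rational(1, 2)))) = Add(34, Mul(Rational(1, 21), Pow(Add(-105, -11025), Rational(1, 2)))) = Add(34, Mul(Rational(1, 21), Pow(-11130, Rational(1, 2)))) = Add(34, Mul(Rational(1, 21), Mul(I, Pow(11130, Rational(1, 2))))) = Add(34, Mul(Rational(1, 21), I, Pow(11130, Rational(1, 2))))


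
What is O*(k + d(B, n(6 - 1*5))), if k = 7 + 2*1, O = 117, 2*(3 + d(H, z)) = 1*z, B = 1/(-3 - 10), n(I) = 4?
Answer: 936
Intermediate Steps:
B = -1/13 (B = 1/(-13) = -1/13 ≈ -0.076923)
d(H, z) = -3 + z/2 (d(H, z) = -3 + (1*z)/2 = -3 + z/2)
k = 9 (k = 7 + 2 = 9)
O*(k + d(B, n(6 - 1*5))) = 117*(9 + (-3 + (½)*4)) = 117*(9 + (-3 + 2)) = 117*(9 - 1) = 117*8 = 936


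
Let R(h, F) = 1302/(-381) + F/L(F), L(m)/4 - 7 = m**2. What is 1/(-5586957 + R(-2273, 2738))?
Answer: -1904149354/10638407069294983 ≈ -1.7899e-7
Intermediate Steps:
L(m) = 28 + 4*m**2
R(h, F) = -434/127 + F/(28 + 4*F**2) (R(h, F) = 1302/(-381) + F/(28 + 4*F**2) = 1302*(-1/381) + F/(28 + 4*F**2) = -434/127 + F/(28 + 4*F**2))
1/(-5586957 + R(-2273, 2738)) = 1/(-5586957 + (-12152 - 1736*2738**2 + 127*2738)/(508*(7 + 2738**2))) = 1/(-5586957 + (-12152 - 1736*7496644 + 347726)/(508*(7 + 7496644))) = 1/(-5586957 + (1/508)*(-12152 - 13014173984 + 347726)/7496651) = 1/(-5586957 + (1/508)*(1/7496651)*(-13013838410)) = 1/(-5586957 - 6506919205/1904149354) = 1/(-10638407069294983/1904149354) = -1904149354/10638407069294983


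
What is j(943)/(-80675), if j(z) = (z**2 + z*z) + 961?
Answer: -1779459/80675 ≈ -22.057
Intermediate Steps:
j(z) = 961 + 2*z**2 (j(z) = (z**2 + z**2) + 961 = 2*z**2 + 961 = 961 + 2*z**2)
j(943)/(-80675) = (961 + 2*943**2)/(-80675) = (961 + 2*889249)*(-1/80675) = (961 + 1778498)*(-1/80675) = 1779459*(-1/80675) = -1779459/80675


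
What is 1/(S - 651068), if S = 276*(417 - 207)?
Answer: -1/593108 ≈ -1.6860e-6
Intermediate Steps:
S = 57960 (S = 276*210 = 57960)
1/(S - 651068) = 1/(57960 - 651068) = 1/(-593108) = -1/593108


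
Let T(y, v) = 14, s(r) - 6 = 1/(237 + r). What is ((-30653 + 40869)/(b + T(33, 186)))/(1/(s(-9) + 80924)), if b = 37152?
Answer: 23563256357/1059231 ≈ 22246.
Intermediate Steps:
s(r) = 6 + 1/(237 + r)
((-30653 + 40869)/(b + T(33, 186)))/(1/(s(-9) + 80924)) = ((-30653 + 40869)/(37152 + 14))/(1/((1423 + 6*(-9))/(237 - 9) + 80924)) = (10216/37166)/(1/((1423 - 54)/228 + 80924)) = (10216*(1/37166))/(1/((1/228)*1369 + 80924)) = 5108/(18583*(1/(1369/228 + 80924))) = 5108/(18583*(1/(18452041/228))) = 5108/(18583*(228/18452041)) = (5108/18583)*(18452041/228) = 23563256357/1059231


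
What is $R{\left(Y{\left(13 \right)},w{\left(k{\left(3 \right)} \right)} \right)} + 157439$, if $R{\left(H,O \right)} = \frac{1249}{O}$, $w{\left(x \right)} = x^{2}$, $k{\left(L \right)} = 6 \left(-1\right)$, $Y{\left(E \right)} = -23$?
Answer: $\frac{5669053}{36} \approx 1.5747 \cdot 10^{5}$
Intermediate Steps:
$k{\left(L \right)} = -6$
$R{\left(Y{\left(13 \right)},w{\left(k{\left(3 \right)} \right)} \right)} + 157439 = \frac{1249}{\left(-6\right)^{2}} + 157439 = \frac{1249}{36} + 157439 = \frac{5669053}{36}$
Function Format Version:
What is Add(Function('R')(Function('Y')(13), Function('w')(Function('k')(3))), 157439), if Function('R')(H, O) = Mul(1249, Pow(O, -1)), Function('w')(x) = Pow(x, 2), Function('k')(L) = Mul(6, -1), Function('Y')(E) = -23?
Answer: Rational(5669053, 36) ≈ 1.5747e+5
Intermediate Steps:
Function('k')(L) = -6
Add(Function('R')(Function('Y')(13), Function('w')(Function('k')(3))), 157439) = Add(Mul(1249, Pow(Pow(-6, 2), -1)), 157439) = Add(Mul(1249, Pow(36, -1)), 157439) = Add(Mul(1249, Rational(1, 36)), 157439) = Add(Rational(1249, 36), 157439) = Rational(5669053, 36)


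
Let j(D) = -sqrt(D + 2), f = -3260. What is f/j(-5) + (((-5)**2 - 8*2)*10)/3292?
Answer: 45/1646 - 3260*I*sqrt(3)/3 ≈ 0.027339 - 1882.2*I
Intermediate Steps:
j(D) = -sqrt(2 + D)
f/j(-5) + (((-5)**2 - 8*2)*10)/3292 = -3260*(-1/sqrt(2 - 5)) + (((-5)**2 - 8*2)*10)/3292 = -3260*I*sqrt(3)/3 + ((25 - 16)*10)*(1/3292) = -3260*I*sqrt(3)/3 + (9*10)*(1/3292) = -3260*I*sqrt(3)/3 + 90*(1/3292) = -3260*I*sqrt(3)/3 + 45/1646 = 45/1646 - 3260*I*sqrt(3)/3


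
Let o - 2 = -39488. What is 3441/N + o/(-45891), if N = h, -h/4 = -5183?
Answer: 325511561/317137404 ≈ 1.0264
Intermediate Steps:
o = -39486 (o = 2 - 39488 = -39486)
h = 20732 (h = -4*(-5183) = 20732)
N = 20732
3441/N + o/(-45891) = 3441/20732 - 39486/(-45891) = 3441*(1/20732) - 39486*(-1/45891) = 3441/20732 + 13162/15297 = 325511561/317137404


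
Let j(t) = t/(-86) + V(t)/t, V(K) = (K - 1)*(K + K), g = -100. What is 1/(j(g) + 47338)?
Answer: 43/2026898 ≈ 2.1215e-5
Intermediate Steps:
V(K) = 2*K*(-1 + K) (V(K) = (-1 + K)*(2*K) = 2*K*(-1 + K))
j(t) = -2 + 171*t/86 (j(t) = t/(-86) + (2*t*(-1 + t))/t = t*(-1/86) + (-2 + 2*t) = -t/86 + (-2 + 2*t) = -2 + 171*t/86)
1/(j(g) + 47338) = 1/((-2 + (171/86)*(-100)) + 47338) = 1/((-2 - 8550/43) + 47338) = 1/(-8636/43 + 47338) = 1/(2026898/43) = 43/2026898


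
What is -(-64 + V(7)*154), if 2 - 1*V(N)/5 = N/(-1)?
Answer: -6866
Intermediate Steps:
V(N) = 10 + 5*N (V(N) = 10 - 5*N/(-1) = 10 - 5*N*(-1) = 10 - (-5)*N = 10 + 5*N)
-(-64 + V(7)*154) = -(-64 + (10 + 5*7)*154) = -(-64 + (10 + 35)*154) = -(-64 + 45*154) = -(-64 + 6930) = -1*6866 = -6866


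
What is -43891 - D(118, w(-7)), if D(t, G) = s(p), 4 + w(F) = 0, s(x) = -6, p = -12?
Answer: -43885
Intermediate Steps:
w(F) = -4 (w(F) = -4 + 0 = -4)
D(t, G) = -6
-43891 - D(118, w(-7)) = -43891 - 1*(-6) = -43891 + 6 = -43885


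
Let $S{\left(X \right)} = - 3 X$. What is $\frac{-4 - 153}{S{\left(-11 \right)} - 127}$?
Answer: $\frac{157}{94} \approx 1.6702$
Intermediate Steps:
$\frac{-4 - 153}{S{\left(-11 \right)} - 127} = \frac{-4 - 153}{\left(-3\right) \left(-11\right) - 127} = \frac{1}{33 - 127} \left(-157\right) = \frac{1}{-94} \left(-157\right) = \left(- \frac{1}{94}\right) \left(-157\right) = \frac{157}{94}$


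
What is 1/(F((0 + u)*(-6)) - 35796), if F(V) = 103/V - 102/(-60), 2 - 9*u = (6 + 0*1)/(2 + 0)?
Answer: -5/178199 ≈ -2.8059e-5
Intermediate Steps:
u = -1/9 (u = 2/9 - (6 + 0*1)/(9*(2 + 0)) = 2/9 - (6 + 0)/(9*2) = 2/9 - 2/(3*2) = 2/9 - 1/9*3 = 2/9 - 1/3 = -1/9 ≈ -0.11111)
F(V) = 17/10 + 103/V (F(V) = 103/V - 102*(-1/60) = 103/V + 17/10 = 17/10 + 103/V)
1/(F((0 + u)*(-6)) - 35796) = 1/((17/10 + 103/(((0 - 1/9)*(-6)))) - 35796) = 1/((17/10 + 103/((-1/9*(-6)))) - 35796) = 1/((17/10 + 103/(2/3)) - 35796) = 1/((17/10 + 103*(3/2)) - 35796) = 1/((17/10 + 309/2) - 35796) = 1/(781/5 - 35796) = 1/(-178199/5) = -5/178199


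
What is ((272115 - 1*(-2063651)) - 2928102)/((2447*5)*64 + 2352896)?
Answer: -37021/195996 ≈ -0.18889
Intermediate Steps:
((272115 - 1*(-2063651)) - 2928102)/((2447*5)*64 + 2352896) = ((272115 + 2063651) - 2928102)/(12235*64 + 2352896) = (2335766 - 2928102)/(783040 + 2352896) = -592336/3135936 = -592336*1/3135936 = -37021/195996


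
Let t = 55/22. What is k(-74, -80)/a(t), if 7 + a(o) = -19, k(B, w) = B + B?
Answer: 74/13 ≈ 5.6923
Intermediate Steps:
k(B, w) = 2*B
t = 5/2 (t = 55*(1/22) = 5/2 ≈ 2.5000)
a(o) = -26 (a(o) = -7 - 19 = -26)
k(-74, -80)/a(t) = (2*(-74))/(-26) = -148*(-1/26) = 74/13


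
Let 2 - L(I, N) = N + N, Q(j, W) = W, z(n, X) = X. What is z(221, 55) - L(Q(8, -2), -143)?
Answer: -233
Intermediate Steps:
L(I, N) = 2 - 2*N (L(I, N) = 2 - (N + N) = 2 - 2*N)
z(221, 55) - L(Q(8, -2), -143) = 55 - (2 - 2*(-143)) = 55 - (2 + 286) = 55 - 1*288 = 55 - 288 = -233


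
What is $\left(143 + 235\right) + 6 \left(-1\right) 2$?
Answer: $366$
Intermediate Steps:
$\left(143 + 235\right) + 6 \left(-1\right) 2 = 378 - 12 = 366$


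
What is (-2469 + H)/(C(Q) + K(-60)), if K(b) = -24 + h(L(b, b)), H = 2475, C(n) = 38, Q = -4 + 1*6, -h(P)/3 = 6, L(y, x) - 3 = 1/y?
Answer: -3/2 ≈ -1.5000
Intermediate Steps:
L(y, x) = 3 + 1/y
h(P) = -18 (h(P) = -3*6 = -18)
Q = 2 (Q = -4 + 6 = 2)
K(b) = -42 (K(b) = -24 - 18 = -42)
(-2469 + H)/(C(Q) + K(-60)) = (-2469 + 2475)/(38 - 42) = 6/(-4) = 6*(-¼) = -3/2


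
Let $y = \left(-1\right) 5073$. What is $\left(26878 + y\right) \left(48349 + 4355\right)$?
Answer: $1149210720$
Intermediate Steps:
$y = -5073$
$\left(26878 + y\right) \left(48349 + 4355\right) = \left(26878 - 5073\right) \left(48349 + 4355\right) = 21805 \cdot 52704 = 1149210720$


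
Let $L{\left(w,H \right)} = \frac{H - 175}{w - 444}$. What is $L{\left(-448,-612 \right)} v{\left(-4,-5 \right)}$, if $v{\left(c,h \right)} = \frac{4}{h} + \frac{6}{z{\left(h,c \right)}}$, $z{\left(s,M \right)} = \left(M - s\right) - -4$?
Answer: $\frac{787}{2230} \approx 0.35291$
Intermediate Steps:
$z{\left(s,M \right)} = 4 + M - s$ ($z{\left(s,M \right)} = \left(M - s\right) + 4 = 4 + M - s$)
$L{\left(w,H \right)} = \frac{-175 + H}{-444 + w}$
$v{\left(c,h \right)} = \frac{4}{h} + \frac{6}{4 + c - h}$
$L{\left(-448,-612 \right)} v{\left(-4,-5 \right)} = \frac{-175 - 612}{-444 - 448} \frac{2 \left(8 - 5 + 2 \left(-4\right)\right)}{\left(-5\right) \left(4 - 4 - -5\right)} = \frac{1}{-892} \left(-787\right) 2 \left(- \frac{1}{5}\right) \frac{1}{4 - 4 + 5} \left(8 - 5 - 8\right) = \left(- \frac{1}{892}\right) \left(-787\right) 2 \left(- \frac{1}{5}\right) \frac{1}{5} \left(-5\right) = \frac{787 \cdot 2 \left(- \frac{1}{5}\right) \frac{1}{5} \left(-5\right)}{892} = \frac{787}{892} \cdot \frac{2}{5} = \frac{787}{2230}$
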